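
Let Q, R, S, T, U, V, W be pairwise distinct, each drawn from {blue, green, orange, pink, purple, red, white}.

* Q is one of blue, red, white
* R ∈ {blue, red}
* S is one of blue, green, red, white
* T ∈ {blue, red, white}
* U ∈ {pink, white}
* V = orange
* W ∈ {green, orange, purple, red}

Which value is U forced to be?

pink

V has just one choice, so V = orange. Eliminate orange elsewhere: W.
The 6 still-open variables draw from only 6 values {blue, green, pink, purple, red, white}, so each is used; only U can be pink, hence U = pink.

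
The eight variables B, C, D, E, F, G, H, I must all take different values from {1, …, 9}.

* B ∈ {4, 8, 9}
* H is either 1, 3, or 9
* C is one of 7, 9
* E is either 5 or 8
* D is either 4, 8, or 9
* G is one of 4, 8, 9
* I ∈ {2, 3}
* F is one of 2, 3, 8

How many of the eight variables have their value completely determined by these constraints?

3

The 8 variables draw from only 8 values {1, 2, 3, 4, 5, 7, 8, 9}, so each is used; only H can be 1, hence H = 1.
The 7 still-open variables draw from only 7 values {2, 3, 4, 5, 7, 8, 9}, so each is used; only E can be 5, hence E = 5.
Among the 6 still-open variables, 7 fits only C (and all 6 values in {2, 3, 4, 7, 8, 9} must be used), so C = 7.
The 3 variables B, D, G are confined to {4, 8, 9}, which locks those values in; drop them from F.
Determined: C=7, E=5, H=1. The other variables each still have more than one consistent value. That makes 3.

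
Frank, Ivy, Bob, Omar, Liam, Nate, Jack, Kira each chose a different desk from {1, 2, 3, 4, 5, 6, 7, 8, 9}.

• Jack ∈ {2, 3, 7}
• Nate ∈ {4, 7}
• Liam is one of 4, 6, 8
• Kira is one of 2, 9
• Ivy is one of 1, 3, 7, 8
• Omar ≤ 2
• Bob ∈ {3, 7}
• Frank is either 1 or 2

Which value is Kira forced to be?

9

The 8 variables draw from only 8 values {1, 2, 3, 4, 6, 7, 8, 9}, so each is used; only Liam can be 6, hence Liam = 6.
The 7 still-open variables together cover exactly {1, 2, 3, 4, 7, 8, 9} — 7 values for 7 variables — and 4 appears only in Nate's list, so Nate = 4.
Among the 6 still-open variables, 8 fits only Ivy (and all 6 values in {1, 2, 3, 7, 8, 9} must be used), so Ivy = 8.
The 5 still-open variables together cover exactly {1, 2, 3, 7, 9} — 5 values for 5 variables — and 9 appears only in Kira's list, so Kira = 9.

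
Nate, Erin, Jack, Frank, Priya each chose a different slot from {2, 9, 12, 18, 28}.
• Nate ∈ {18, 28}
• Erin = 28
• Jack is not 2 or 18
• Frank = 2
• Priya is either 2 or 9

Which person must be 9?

Priya

Erin must be 28 (only option left). So Nate, Jack can't be 28.
Frank's domain is down to {2}, so Frank = 2. Eliminate 2 elsewhere: Priya.
So 9 goes to Priya.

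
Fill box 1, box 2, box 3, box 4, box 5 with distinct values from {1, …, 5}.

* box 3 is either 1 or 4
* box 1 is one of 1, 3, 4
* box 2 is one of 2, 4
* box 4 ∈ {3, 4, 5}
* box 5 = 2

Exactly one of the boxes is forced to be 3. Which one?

box 1

box 5 must be 2 (only option left). So box 2 can't be 2.
box 2 must be 4 (only option left). So box 1, box 3, box 4 can't be 4.
box 3 has just one choice, so box 3 = 1. Remove 1 from box 1.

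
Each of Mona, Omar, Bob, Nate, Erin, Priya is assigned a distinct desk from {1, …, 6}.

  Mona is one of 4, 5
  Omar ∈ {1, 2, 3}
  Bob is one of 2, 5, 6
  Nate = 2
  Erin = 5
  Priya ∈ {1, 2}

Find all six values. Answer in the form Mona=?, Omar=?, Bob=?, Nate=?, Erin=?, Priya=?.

Nate must be 2 (only option left). Remove 2 from Omar, Bob, Priya.
Erin has just one choice, so Erin = 5. Strike 5 from Mona, Bob.
Priya has just one choice, so Priya = 1. Remove 1 from Omar.
That leaves Mona = 4.
Omar's domain is down to {3}, so Omar = 3.
Bob must be 6 (only option left).

Mona=4, Omar=3, Bob=6, Nate=2, Erin=5, Priya=1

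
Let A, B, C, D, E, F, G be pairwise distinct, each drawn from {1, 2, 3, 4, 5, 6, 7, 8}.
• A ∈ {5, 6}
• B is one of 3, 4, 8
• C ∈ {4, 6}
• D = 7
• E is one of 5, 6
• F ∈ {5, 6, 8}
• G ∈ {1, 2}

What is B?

3

D has just one choice, so D = 7.
A and E share exactly the 2 values {5, 6}; by pigeonhole those values go to them, so strike 5, 6 from C, F.
C has just one choice, so C = 4. So B can't be 4.
That leaves F = 8. Eliminate 8 elsewhere: B.
So B = 3.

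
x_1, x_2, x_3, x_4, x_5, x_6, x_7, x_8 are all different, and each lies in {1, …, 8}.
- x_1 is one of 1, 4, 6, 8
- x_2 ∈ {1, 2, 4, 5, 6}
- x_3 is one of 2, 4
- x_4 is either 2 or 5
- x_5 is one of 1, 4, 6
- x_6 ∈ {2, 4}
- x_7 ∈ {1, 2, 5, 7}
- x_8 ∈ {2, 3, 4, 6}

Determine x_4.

5

Among the 8 variables, 3 fits only x_8 (and all 8 values in {1, 2, 3, 4, 5, 6, 7, 8} must be used), so x_8 = 3.
The 7 still-open variables draw from only 7 values {1, 2, 4, 5, 6, 7, 8}, so each is used; only x_7 can be 7, hence x_7 = 7.
The 6 still-open variables draw from only 6 values {1, 2, 4, 5, 6, 8}, so each is used; only x_1 can be 8, hence x_1 = 8.
The 2 variables x_3 and x_6 are confined to {2, 4}, which locks those values in; drop them from x_2, x_4, x_5.
So x_4 = 5.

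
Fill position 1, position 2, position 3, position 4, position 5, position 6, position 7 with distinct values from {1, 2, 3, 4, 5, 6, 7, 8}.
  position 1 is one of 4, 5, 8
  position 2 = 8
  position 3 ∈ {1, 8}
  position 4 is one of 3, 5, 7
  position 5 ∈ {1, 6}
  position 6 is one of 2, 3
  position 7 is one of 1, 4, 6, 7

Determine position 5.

position 2 must be 8 (only option left). Remove 8 from position 1, position 3.
position 3 must be 1 (only option left). Strike 1 from position 5, position 7.
So position 5 = 6.

6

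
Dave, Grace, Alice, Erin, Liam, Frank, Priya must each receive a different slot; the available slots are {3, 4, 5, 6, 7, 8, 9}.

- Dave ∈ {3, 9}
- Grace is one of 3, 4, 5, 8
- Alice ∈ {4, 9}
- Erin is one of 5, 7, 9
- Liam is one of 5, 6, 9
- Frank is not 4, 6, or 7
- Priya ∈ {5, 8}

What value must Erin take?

7

Among the 7 variables, 6 fits only Liam (and all 7 values in {3, 4, 5, 6, 7, 8, 9} must be used), so Liam = 6.
Among the 6 still-open variables, 7 fits only Erin (and all 6 values in {3, 4, 5, 7, 8, 9} must be used), so Erin = 7.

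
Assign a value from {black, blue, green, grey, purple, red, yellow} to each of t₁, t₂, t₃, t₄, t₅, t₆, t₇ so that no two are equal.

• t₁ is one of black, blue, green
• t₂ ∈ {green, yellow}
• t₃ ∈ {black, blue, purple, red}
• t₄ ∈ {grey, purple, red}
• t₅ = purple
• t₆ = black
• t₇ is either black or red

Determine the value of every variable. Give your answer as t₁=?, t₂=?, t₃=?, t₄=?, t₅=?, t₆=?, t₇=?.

t₅ must be purple (only option left). So t₃, t₄ can't be purple.
t₆'s domain is down to {black}, so t₆ = black. Remove black from t₁, t₃, t₇.
t₇'s domain is down to {red}, so t₇ = red. Remove red from t₃, t₄.
t₃ has just one choice, so t₃ = blue. Remove blue from t₁.
t₄ must be grey (only option left).
t₁ has just one choice, so t₁ = green. Eliminate green elsewhere: t₂.
That leaves t₂ = yellow.

t₁=green, t₂=yellow, t₃=blue, t₄=grey, t₅=purple, t₆=black, t₇=red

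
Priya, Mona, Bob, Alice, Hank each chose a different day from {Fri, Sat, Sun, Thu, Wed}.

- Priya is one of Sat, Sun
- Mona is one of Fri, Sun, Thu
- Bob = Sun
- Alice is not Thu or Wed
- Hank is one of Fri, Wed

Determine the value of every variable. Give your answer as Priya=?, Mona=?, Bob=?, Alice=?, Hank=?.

Bob has just one choice, so Bob = Sun. Strike Sun from Priya, Mona, Alice.
Priya must be Sat (only option left). So Alice can't be Sat.
Alice has just one choice, so Alice = Fri. So Mona, Hank can't be Fri.
That leaves Hank = Wed.
Mona has just one choice, so Mona = Thu.

Priya=Sat, Mona=Thu, Bob=Sun, Alice=Fri, Hank=Wed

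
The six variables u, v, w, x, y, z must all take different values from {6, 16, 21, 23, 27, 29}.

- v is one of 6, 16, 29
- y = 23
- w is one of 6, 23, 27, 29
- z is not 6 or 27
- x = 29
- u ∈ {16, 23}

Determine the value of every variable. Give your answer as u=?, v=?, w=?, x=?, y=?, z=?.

x must be 29 (only option left). Remove 29 from v, w, z.
y has just one choice, so y = 23. Remove 23 from u, w, z.
u must be 16 (only option left). Remove 16 from v, z.
v must be 6 (only option left). Remove 6 from w.
w must be 27 (only option left).
That leaves z = 21.

u=16, v=6, w=27, x=29, y=23, z=21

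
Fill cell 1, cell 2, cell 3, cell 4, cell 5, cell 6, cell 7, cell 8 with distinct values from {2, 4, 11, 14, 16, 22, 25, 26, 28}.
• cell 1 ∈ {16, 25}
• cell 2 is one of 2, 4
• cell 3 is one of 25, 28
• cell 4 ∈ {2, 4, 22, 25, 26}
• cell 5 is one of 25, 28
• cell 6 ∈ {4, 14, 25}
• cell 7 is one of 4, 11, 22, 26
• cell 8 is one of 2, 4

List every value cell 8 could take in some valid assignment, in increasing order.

2, 4

cell 2 and cell 8 share exactly the 2 values {2, 4}; by pigeonhole those values go to them, so strike 2, 4 from cell 4, cell 6, cell 7.
cell 3 and cell 5 between them cover only {25, 28} — a naked pair. Remove those values from cell 1, cell 4, cell 6.
cell 1's domain is down to {16}, so cell 1 = 16.
cell 6 must be 14 (only option left).
No further eliminations apply; cell 8 can still be any of 2, 4.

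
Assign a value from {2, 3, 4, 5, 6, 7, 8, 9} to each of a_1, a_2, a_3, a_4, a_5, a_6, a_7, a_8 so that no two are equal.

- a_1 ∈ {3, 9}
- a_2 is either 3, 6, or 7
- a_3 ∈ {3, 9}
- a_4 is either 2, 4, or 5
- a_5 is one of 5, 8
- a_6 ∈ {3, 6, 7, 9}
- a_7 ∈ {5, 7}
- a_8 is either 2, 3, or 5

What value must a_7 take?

5

The 8 variables together cover exactly {2, 3, 4, 5, 6, 7, 8, 9} — 8 values for 8 variables — and 4 appears only in a_4's list, so a_4 = 4.
Among the 7 still-open variables, 2 fits only a_8 (and all 7 values in {2, 3, 5, 6, 7, 8, 9} must be used), so a_8 = 2.
Among the 6 still-open variables, 8 fits only a_5 (and all 6 values in {3, 5, 6, 7, 8, 9} must be used), so a_5 = 8.
Among the 5 still-open variables, 5 fits only a_7 (and all 5 values in {3, 5, 6, 7, 9} must be used), so a_7 = 5.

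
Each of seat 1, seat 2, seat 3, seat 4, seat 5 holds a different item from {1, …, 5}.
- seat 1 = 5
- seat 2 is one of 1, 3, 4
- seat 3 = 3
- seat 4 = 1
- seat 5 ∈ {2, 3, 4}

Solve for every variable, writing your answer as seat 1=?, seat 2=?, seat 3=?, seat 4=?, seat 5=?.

seat 1=5, seat 2=4, seat 3=3, seat 4=1, seat 5=2

seat 1's domain is down to {5}, so seat 1 = 5.
seat 3 must be 3 (only option left). So seat 2, seat 5 can't be 3.
seat 4's domain is down to {1}, so seat 4 = 1. Strike 1 from seat 2.
seat 2's domain is down to {4}, so seat 2 = 4. Remove 4 from seat 5.
seat 5 must be 2 (only option left).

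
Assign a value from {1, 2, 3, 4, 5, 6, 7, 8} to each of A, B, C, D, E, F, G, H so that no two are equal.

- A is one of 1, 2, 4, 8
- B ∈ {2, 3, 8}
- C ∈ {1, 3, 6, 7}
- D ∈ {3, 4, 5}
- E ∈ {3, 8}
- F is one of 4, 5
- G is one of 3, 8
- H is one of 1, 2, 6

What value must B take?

2

Among the 8 variables, 7 fits only C (and all 8 values in {1, 2, 3, 4, 5, 6, 7, 8} must be used), so C = 7.
The 7 still-open variables draw from only 7 values {1, 2, 3, 4, 5, 6, 8}, so each is used; only H can be 6, hence H = 6.
The 6 still-open variables together cover exactly {1, 2, 3, 4, 5, 8} — 6 values for 6 variables — and 1 appears only in A's list, so A = 1.
Among the 5 still-open variables, 2 fits only B (and all 5 values in {2, 3, 4, 5, 8} must be used), so B = 2.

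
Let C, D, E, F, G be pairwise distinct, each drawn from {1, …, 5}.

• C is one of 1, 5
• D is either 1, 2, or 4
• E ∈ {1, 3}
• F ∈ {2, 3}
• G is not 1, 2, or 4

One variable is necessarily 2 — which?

Among the 5 variables, 4 fits only D (and all 5 values in {1, 2, 3, 4, 5} must be used), so D = 4.
The 4 still-open variables together cover exactly {1, 2, 3, 5} — 4 values for 4 variables — and 2 appears only in F's list, so F = 2.

F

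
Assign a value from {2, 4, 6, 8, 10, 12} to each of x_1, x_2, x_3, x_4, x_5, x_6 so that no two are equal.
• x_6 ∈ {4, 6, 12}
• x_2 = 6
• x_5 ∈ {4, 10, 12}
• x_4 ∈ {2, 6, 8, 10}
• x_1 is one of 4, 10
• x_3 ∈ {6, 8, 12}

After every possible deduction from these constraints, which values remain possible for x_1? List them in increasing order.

4, 10

x_2 has just one choice, so x_2 = 6. Eliminate 6 elsewhere: x_3, x_4, x_6.
The 5 still-open variables together cover exactly {2, 4, 8, 10, 12} — 5 values for 5 variables — and 2 appears only in x_4's list, so x_4 = 2.
The 4 still-open variables together cover exactly {4, 8, 10, 12} — 4 values for 4 variables — and 8 appears only in x_3's list, so x_3 = 8.
No further eliminations apply; x_1 can still be any of 4, 10.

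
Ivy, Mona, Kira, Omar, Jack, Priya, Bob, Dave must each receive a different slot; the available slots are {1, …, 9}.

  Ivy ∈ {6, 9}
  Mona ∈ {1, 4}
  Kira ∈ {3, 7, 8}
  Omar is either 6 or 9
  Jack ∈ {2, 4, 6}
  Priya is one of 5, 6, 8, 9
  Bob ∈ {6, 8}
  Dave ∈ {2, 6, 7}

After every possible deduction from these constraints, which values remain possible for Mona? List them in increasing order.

Ivy and Omar share exactly the 2 values {6, 9}; by pigeonhole those values go to them, so strike 6, 9 from Jack, Priya, Bob, Dave.
That leaves Bob = 8. Strike 8 from Kira, Priya.
Priya must be 5 (only option left).
No further eliminations apply; Mona can still be any of 1, 4.

1, 4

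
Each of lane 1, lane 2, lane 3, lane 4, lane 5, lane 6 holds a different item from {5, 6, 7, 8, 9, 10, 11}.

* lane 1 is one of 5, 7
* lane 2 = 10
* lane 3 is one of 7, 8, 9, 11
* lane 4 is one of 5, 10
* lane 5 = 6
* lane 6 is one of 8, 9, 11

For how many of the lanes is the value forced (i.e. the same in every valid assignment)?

4

lane 2 has just one choice, so lane 2 = 10. Eliminate 10 elsewhere: lane 4.
lane 4's domain is down to {5}, so lane 4 = 5. Eliminate 5 elsewhere: lane 1.
That leaves lane 5 = 6.
lane 1's domain is down to {7}, so lane 1 = 7. Eliminate 7 elsewhere: lane 3.
Determined: lane 1=7, lane 2=10, lane 4=5, lane 5=6. The other lanes each still have more than one consistent value. That makes 4.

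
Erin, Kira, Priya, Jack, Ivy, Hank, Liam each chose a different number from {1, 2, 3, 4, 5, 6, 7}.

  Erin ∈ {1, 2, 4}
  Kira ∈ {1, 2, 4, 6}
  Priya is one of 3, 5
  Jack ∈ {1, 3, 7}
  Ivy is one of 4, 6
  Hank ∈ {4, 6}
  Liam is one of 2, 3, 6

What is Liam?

The 7 variables together cover exactly {1, 2, 3, 4, 5, 6, 7} — 7 values for 7 variables — and 5 appears only in Priya's list, so Priya = 5.
The 6 still-open variables draw from only 6 values {1, 2, 3, 4, 6, 7}, so each is used; only Jack can be 7, hence Jack = 7.
Among the 5 still-open variables, 3 fits only Liam (and all 5 values in {1, 2, 3, 4, 6} must be used), so Liam = 3.

3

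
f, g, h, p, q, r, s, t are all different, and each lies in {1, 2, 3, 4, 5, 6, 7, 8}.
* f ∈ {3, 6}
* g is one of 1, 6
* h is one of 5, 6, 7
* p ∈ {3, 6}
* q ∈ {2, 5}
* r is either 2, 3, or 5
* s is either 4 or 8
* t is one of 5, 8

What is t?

Among the 8 variables, 1 fits only g (and all 8 values in {1, 2, 3, 4, 5, 6, 7, 8} must be used), so g = 1.
The 7 still-open variables together cover exactly {2, 3, 4, 5, 6, 7, 8} — 7 values for 7 variables — and 4 appears only in s's list, so s = 4.
The 6 still-open variables draw from only 6 values {2, 3, 5, 6, 7, 8}, so each is used; only h can be 7, hence h = 7.
The 5 still-open variables together cover exactly {2, 3, 5, 6, 8} — 5 values for 5 variables — and 8 appears only in t's list, so t = 8.

8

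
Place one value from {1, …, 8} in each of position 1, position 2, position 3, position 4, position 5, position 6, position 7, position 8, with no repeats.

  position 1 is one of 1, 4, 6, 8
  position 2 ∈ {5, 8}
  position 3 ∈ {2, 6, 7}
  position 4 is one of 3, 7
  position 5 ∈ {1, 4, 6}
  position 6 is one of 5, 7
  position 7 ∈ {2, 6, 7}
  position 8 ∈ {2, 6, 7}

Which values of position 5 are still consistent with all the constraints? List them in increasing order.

Among the 8 variables, 3 fits only position 4 (and all 8 values in {1, 2, 3, 4, 5, 6, 7, 8} must be used), so position 4 = 3.
position 3, position 7, position 8 between them cover only {2, 6, 7} — a naked triple. Remove those values from position 1, position 5, position 6.
position 6 must be 5 (only option left). Remove 5 from position 2.
position 2's domain is down to {8}, so position 2 = 8. So position 1 can't be 8.
No further eliminations apply; position 5 can still be any of 1, 4.

1, 4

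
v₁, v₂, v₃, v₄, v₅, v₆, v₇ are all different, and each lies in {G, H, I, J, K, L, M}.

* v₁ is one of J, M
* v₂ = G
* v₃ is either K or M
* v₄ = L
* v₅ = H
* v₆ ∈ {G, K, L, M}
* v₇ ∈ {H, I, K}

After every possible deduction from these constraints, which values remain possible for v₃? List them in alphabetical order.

K, M

v₂ must be G (only option left). Eliminate G elsewhere: v₆.
v₄ must be L (only option left). Eliminate L elsewhere: v₆.
That leaves v₅ = H. So v₇ can't be H.
The 4 still-open variables draw from only 4 values {I, J, K, M}, so each is used; only v₇ can be I, hence v₇ = I.
The 3 still-open variables draw from only 3 values {J, K, M}, so each is used; only v₁ can be J, hence v₁ = J.
No further eliminations apply; v₃ can still be any of K, M.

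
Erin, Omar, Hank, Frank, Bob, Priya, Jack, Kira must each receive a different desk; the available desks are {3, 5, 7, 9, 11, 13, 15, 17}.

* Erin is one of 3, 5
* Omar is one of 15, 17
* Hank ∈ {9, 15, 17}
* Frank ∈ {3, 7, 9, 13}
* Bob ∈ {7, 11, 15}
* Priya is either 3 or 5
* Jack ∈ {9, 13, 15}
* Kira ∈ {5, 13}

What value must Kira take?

13

The 8 variables together cover exactly {3, 5, 7, 9, 11, 13, 15, 17} — 8 values for 8 variables — and 11 appears only in Bob's list, so Bob = 11.
The 7 still-open variables draw from only 7 values {3, 5, 7, 9, 13, 15, 17}, so each is used; only Frank can be 7, hence Frank = 7.
Erin and Priya share exactly the 2 values {3, 5}; by pigeonhole those values go to them, so strike 3, 5 from Kira.
So Kira = 13.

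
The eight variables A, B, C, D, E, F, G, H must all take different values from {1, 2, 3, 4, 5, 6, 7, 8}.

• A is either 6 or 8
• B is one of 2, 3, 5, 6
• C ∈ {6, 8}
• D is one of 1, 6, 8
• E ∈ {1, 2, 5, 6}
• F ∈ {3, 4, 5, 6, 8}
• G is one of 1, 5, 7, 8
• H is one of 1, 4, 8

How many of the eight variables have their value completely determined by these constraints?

Among the 8 variables, 7 fits only G (and all 8 values in {1, 2, 3, 4, 5, 6, 7, 8} must be used), so G = 7.
A and C share exactly the 2 values {6, 8}; by pigeonhole those values go to them, so strike 6, 8 from B, D, E, F, H.
D has just one choice, so D = 1. Eliminate 1 elsewhere: E, H.
H's domain is down to {4}, so H = 4. Eliminate 4 elsewhere: F.
Determined: D=1, G=7, H=4. The other variables each still have more than one consistent value. That makes 3.

3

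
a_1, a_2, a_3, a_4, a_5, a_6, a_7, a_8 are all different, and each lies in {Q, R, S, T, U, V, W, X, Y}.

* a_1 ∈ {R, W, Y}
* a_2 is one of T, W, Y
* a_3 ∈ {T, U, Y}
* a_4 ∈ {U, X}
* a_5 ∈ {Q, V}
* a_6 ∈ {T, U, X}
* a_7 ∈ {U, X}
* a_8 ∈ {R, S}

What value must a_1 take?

a_4 and a_7 between them cover only {U, X} — a naked pair. Remove those values from a_3, a_6.
That leaves a_6 = T. Remove T from a_2, a_3.
a_3's domain is down to {Y}, so a_3 = Y. Strike Y from a_1, a_2.
That leaves a_2 = W. Eliminate W elsewhere: a_1.
So a_1 = R.

R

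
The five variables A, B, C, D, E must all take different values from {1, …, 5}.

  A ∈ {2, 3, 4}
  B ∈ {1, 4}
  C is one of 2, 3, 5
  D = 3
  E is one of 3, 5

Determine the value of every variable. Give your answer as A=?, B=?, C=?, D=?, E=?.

A=4, B=1, C=2, D=3, E=5

D must be 3 (only option left). Strike 3 from A, C, E.
That leaves E = 5. Remove 5 from C.
C's domain is down to {2}, so C = 2. So A can't be 2.
A's domain is down to {4}, so A = 4. Remove 4 from B.
B must be 1 (only option left).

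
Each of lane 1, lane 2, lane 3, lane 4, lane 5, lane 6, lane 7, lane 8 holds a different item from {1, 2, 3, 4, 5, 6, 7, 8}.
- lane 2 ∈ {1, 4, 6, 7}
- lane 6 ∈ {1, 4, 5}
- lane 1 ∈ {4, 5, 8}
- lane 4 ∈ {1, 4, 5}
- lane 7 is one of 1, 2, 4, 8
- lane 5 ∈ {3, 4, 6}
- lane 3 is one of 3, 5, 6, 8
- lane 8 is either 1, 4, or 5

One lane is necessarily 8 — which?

The 8 variables together cover exactly {1, 2, 3, 4, 5, 6, 7, 8} — 8 values for 8 variables — and 2 appears only in lane 7's list, so lane 7 = 2.
The 7 still-open variables draw from only 7 values {1, 3, 4, 5, 6, 7, 8}, so each is used; only lane 2 can be 7, hence lane 2 = 7.
lane 4, lane 6, lane 8 between them cover only {1, 4, 5} — a naked triple. Remove those values from lane 1, lane 3, lane 5.
So 8 goes to lane 1.

lane 1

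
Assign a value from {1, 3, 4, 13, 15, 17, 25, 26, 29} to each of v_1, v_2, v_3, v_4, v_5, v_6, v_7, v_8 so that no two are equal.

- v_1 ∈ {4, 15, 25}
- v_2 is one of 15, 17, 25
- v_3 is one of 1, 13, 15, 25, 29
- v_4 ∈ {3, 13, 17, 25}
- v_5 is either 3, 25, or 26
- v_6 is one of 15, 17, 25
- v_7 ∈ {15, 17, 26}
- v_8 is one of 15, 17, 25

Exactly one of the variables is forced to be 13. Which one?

v_4

v_2, v_6, v_8 share exactly the 3 values {15, 17, 25}; by pigeonhole those values go to them, so strike 15, 17, 25 from v_1, v_3, v_4, v_5, v_7.
That leaves v_1 = 4.
v_7 must be 26 (only option left). Eliminate 26 elsewhere: v_5.
v_5's domain is down to {3}, so v_5 = 3. So v_4 can't be 3.
So 13 goes to v_4.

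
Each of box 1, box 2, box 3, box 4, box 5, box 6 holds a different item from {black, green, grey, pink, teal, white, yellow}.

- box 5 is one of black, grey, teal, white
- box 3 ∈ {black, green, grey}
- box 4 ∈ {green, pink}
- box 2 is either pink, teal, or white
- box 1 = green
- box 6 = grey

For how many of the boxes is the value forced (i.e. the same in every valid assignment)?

4

box 1 has just one choice, so box 1 = green. Strike green from box 3, box 4.
box 4 has just one choice, so box 4 = pink. Remove pink from box 2.
That leaves box 6 = grey. Remove grey from box 3, box 5.
box 3 must be black (only option left). Remove black from box 5.
Determined: box 1=green, box 3=black, box 4=pink, box 6=grey. The other boxes each still have more than one consistent value. That makes 4.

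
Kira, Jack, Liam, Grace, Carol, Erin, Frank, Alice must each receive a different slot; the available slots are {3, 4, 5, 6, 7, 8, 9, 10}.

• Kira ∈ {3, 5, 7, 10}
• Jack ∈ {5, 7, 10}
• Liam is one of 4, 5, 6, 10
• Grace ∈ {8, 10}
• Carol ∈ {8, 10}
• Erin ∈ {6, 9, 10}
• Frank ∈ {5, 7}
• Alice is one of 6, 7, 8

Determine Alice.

The 8 variables draw from only 8 values {3, 4, 5, 6, 7, 8, 9, 10}, so each is used; only Kira can be 3, hence Kira = 3.
The 7 still-open variables draw from only 7 values {4, 5, 6, 7, 8, 9, 10}, so each is used; only Liam can be 4, hence Liam = 4.
The 6 still-open variables draw from only 6 values {5, 6, 7, 8, 9, 10}, so each is used; only Erin can be 9, hence Erin = 9.
Among the 5 still-open variables, 6 fits only Alice (and all 5 values in {5, 6, 7, 8, 10} must be used), so Alice = 6.

6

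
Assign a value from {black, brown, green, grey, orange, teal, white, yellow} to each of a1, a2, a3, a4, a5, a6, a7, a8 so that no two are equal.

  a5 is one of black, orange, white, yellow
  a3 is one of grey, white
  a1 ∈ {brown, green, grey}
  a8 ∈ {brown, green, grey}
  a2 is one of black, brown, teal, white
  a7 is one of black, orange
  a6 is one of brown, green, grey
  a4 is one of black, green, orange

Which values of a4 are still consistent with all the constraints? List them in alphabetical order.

black, orange

The 8 variables together cover exactly {black, brown, green, grey, orange, teal, white, yellow} — 8 values for 8 variables — and teal appears only in a2's list, so a2 = teal.
The 7 still-open variables together cover exactly {black, brown, green, grey, orange, white, yellow} — 7 values for 7 variables — and yellow appears only in a5's list, so a5 = yellow.
The 6 still-open variables draw from only 6 values {black, brown, green, grey, orange, white}, so each is used; only a3 can be white, hence a3 = white.
The 3 variables a1, a6, a8 are confined to {brown, green, grey}, which locks those values in; drop them from a4.
No further eliminations apply; a4 can still be any of black, orange.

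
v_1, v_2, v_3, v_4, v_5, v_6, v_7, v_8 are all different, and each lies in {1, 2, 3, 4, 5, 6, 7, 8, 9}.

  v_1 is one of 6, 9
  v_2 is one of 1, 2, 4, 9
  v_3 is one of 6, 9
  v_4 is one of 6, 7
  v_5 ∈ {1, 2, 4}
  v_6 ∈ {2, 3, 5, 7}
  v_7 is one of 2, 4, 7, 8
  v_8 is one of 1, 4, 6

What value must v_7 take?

v_1 and v_3 share exactly the 2 values {6, 9}; by pigeonhole those values go to them, so strike 6, 9 from v_2, v_4, v_8.
v_4's domain is down to {7}, so v_4 = 7. Strike 7 from v_6, v_7.
v_2, v_5, v_8 between them cover only {1, 2, 4} — a naked triple. Remove those values from v_6, v_7.
So v_7 = 8.

8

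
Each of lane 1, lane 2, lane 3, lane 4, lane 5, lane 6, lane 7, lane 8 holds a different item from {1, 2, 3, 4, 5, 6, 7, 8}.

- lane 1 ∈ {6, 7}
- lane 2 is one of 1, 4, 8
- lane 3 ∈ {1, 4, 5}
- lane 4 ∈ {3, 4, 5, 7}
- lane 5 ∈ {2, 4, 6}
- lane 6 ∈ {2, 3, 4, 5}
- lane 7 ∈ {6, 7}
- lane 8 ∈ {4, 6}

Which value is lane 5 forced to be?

2

Among the 8 variables, 8 fits only lane 2 (and all 8 values in {1, 2, 3, 4, 5, 6, 7, 8} must be used), so lane 2 = 8.
Among the 7 still-open variables, 1 fits only lane 3 (and all 7 values in {1, 2, 3, 4, 5, 6, 7} must be used), so lane 3 = 1.
The 2 variables lane 1 and lane 7 are confined to {6, 7}, which locks those values in; drop them from lane 4, lane 5, lane 8.
lane 8 has just one choice, so lane 8 = 4. So lane 4, lane 5, lane 6 can't be 4.
So lane 5 = 2.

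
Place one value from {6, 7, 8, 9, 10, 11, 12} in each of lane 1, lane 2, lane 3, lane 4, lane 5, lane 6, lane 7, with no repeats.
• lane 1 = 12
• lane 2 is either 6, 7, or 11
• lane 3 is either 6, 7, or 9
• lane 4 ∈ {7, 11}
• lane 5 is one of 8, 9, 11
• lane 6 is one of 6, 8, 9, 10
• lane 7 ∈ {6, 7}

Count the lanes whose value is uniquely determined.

4

lane 1 must be 12 (only option left).
The 6 still-open variables together cover exactly {6, 7, 8, 9, 10, 11} — 6 values for 6 variables — and 10 appears only in lane 6's list, so lane 6 = 10.
Among the 5 still-open variables, 8 fits only lane 5 (and all 5 values in {6, 7, 8, 9, 11} must be used), so lane 5 = 8.
The 4 still-open variables draw from only 4 values {6, 7, 9, 11}, so each is used; only lane 3 can be 9, hence lane 3 = 9.
Determined: lane 1=12, lane 3=9, lane 5=8, lane 6=10. The other lanes each still have more than one consistent value. That makes 4.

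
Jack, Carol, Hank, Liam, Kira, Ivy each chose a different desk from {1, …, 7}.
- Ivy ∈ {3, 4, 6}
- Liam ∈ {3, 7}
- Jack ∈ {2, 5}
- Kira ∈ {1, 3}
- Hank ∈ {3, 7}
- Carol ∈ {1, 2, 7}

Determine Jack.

The 2 variables Hank and Liam are confined to {3, 7}, which locks those values in; drop them from Carol, Kira, Ivy.
Kira has just one choice, so Kira = 1. So Carol can't be 1.
Carol has just one choice, so Carol = 2. So Jack can't be 2.
So Jack = 5.

5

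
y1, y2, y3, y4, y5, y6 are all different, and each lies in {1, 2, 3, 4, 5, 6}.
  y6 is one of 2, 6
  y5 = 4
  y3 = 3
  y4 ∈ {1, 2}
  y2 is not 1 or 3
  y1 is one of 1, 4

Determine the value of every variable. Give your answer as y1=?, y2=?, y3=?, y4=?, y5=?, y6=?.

y1=1, y2=5, y3=3, y4=2, y5=4, y6=6

y3 must be 3 (only option left).
y5's domain is down to {4}, so y5 = 4. Strike 4 from y1, y2.
That leaves y1 = 1. Remove 1 from y4.
y4's domain is down to {2}, so y4 = 2. So y2, y6 can't be 2.
y6's domain is down to {6}, so y6 = 6. Remove 6 from y2.
y2 must be 5 (only option left).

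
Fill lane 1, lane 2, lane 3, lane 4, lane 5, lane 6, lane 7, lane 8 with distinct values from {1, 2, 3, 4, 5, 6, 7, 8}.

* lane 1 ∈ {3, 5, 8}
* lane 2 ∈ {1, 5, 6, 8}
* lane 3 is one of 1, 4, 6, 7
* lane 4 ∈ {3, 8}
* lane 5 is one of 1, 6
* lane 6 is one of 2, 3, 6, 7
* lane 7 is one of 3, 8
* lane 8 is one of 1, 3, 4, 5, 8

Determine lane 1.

The 8 variables draw from only 8 values {1, 2, 3, 4, 5, 6, 7, 8}, so each is used; only lane 6 can be 2, hence lane 6 = 2.
The 7 still-open variables together cover exactly {1, 3, 4, 5, 6, 7, 8} — 7 values for 7 variables — and 7 appears only in lane 3's list, so lane 3 = 7.
The 6 still-open variables together cover exactly {1, 3, 4, 5, 6, 8} — 6 values for 6 variables — and 4 appears only in lane 8's list, so lane 8 = 4.
lane 4 and lane 7 between them cover only {3, 8} — a naked pair. Remove those values from lane 1, lane 2.
So lane 1 = 5.

5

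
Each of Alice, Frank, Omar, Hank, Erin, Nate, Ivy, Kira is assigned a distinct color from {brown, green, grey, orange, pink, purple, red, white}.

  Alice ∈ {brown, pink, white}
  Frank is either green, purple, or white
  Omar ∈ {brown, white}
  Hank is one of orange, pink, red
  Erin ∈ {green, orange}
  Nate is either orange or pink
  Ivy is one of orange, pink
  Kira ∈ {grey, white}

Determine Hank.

The 8 variables together cover exactly {brown, green, grey, orange, pink, purple, red, white} — 8 values for 8 variables — and grey appears only in Kira's list, so Kira = grey.
Among the 7 still-open variables, purple fits only Frank (and all 7 values in {brown, green, orange, pink, purple, red, white} must be used), so Frank = purple.
The 6 still-open variables together cover exactly {brown, green, orange, pink, red, white} — 6 values for 6 variables — and green appears only in Erin's list, so Erin = green.
The 5 still-open variables together cover exactly {brown, orange, pink, red, white} — 5 values for 5 variables — and red appears only in Hank's list, so Hank = red.

red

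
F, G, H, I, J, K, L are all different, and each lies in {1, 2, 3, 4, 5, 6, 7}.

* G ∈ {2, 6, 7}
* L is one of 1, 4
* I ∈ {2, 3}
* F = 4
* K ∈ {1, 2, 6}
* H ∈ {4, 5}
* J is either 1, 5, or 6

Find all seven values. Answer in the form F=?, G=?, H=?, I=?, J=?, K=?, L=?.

F's domain is down to {4}, so F = 4. Strike 4 from H, L.
H's domain is down to {5}, so H = 5. Strike 5 from J.
L must be 1 (only option left). So J, K can't be 1.
That leaves J = 6. Strike 6 from G, K.
That leaves K = 2. So G, I can't be 2.
G's domain is down to {7}, so G = 7.
That leaves I = 3.

F=4, G=7, H=5, I=3, J=6, K=2, L=1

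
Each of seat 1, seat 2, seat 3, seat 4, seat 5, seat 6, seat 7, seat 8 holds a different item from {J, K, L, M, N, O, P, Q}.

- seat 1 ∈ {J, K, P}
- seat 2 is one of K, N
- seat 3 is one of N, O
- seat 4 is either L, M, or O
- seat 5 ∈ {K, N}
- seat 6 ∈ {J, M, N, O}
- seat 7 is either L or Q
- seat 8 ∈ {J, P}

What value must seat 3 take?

O

Among the 8 variables, Q fits only seat 7 (and all 8 values in {J, K, L, M, N, O, P, Q} must be used), so seat 7 = Q.
Among the 7 still-open variables, L fits only seat 4 (and all 7 values in {J, K, L, M, N, O, P} must be used), so seat 4 = L.
The 6 still-open variables draw from only 6 values {J, K, M, N, O, P}, so each is used; only seat 6 can be M, hence seat 6 = M.
The 5 still-open variables together cover exactly {J, K, N, O, P} — 5 values for 5 variables — and O appears only in seat 3's list, so seat 3 = O.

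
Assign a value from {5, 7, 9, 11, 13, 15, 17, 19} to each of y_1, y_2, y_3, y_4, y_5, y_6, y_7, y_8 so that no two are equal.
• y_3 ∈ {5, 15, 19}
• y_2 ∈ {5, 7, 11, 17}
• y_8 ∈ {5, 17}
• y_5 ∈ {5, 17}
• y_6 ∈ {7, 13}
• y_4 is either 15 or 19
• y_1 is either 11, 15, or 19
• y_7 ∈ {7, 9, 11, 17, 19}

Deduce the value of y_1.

The 8 variables draw from only 8 values {5, 7, 9, 11, 13, 15, 17, 19}, so each is used; only y_7 can be 9, hence y_7 = 9.
The 7 still-open variables together cover exactly {5, 7, 11, 13, 15, 17, 19} — 7 values for 7 variables — and 13 appears only in y_6's list, so y_6 = 13.
The 6 still-open variables draw from only 6 values {5, 7, 11, 15, 17, 19}, so each is used; only y_2 can be 7, hence y_2 = 7.
The 5 still-open variables draw from only 5 values {5, 11, 15, 17, 19}, so each is used; only y_1 can be 11, hence y_1 = 11.

11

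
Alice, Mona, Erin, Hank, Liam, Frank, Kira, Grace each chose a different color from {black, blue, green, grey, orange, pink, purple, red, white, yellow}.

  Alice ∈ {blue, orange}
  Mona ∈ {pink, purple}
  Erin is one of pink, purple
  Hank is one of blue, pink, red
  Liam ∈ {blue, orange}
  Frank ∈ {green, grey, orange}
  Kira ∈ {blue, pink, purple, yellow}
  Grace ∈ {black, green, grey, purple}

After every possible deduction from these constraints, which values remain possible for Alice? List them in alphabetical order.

The 2 variables Alice and Liam are confined to {blue, orange}, which locks those values in; drop them from Hank, Frank, Kira.
Mona and Erin share exactly the 2 values {pink, purple}; by pigeonhole those values go to them, so strike pink, purple from Hank, Kira, Grace.
Hank's domain is down to {red}, so Hank = red.
Kira has just one choice, so Kira = yellow.
No further eliminations apply; Alice can still be any of blue, orange.

blue, orange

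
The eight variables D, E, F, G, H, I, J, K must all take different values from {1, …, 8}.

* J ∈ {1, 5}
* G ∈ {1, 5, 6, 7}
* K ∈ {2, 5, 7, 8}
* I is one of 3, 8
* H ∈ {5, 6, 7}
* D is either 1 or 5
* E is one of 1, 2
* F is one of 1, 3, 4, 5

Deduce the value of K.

The 8 variables together cover exactly {1, 2, 3, 4, 5, 6, 7, 8} — 8 values for 8 variables — and 4 appears only in F's list, so F = 4.
The 7 still-open variables together cover exactly {1, 2, 3, 5, 6, 7, 8} — 7 values for 7 variables — and 3 appears only in I's list, so I = 3.
Among the 6 still-open variables, 8 fits only K (and all 6 values in {1, 2, 5, 6, 7, 8} must be used), so K = 8.

8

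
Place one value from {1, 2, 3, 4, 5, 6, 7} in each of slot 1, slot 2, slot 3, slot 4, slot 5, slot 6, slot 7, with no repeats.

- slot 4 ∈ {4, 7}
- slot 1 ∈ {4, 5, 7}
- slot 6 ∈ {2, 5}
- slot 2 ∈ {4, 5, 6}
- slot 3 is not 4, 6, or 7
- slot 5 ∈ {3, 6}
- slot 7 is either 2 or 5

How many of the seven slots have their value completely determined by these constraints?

The 7 variables together cover exactly {1, 2, 3, 4, 5, 6, 7} — 7 values for 7 variables — and 1 appears only in slot 3's list, so slot 3 = 1.
The 6 still-open variables together cover exactly {2, 3, 4, 5, 6, 7} — 6 values for 6 variables — and 3 appears only in slot 5's list, so slot 5 = 3.
Among the 5 still-open variables, 6 fits only slot 2 (and all 5 values in {2, 4, 5, 6, 7} must be used), so slot 2 = 6.
slot 6 and slot 7 between them cover only {2, 5} — a naked pair. Remove those values from slot 1.
Determined: slot 2=6, slot 3=1, slot 5=3. The other slots each still have more than one consistent value. That makes 3.

3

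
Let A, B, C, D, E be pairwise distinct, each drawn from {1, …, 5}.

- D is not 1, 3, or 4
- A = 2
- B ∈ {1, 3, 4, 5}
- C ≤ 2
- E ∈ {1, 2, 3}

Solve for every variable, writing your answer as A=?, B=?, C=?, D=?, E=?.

A must be 2 (only option left). Strike 2 from C, D, E.
C has just one choice, so C = 1. Eliminate 1 elsewhere: B, E.
D's domain is down to {5}, so D = 5. So B can't be 5.
E's domain is down to {3}, so E = 3. Strike 3 from B.
B has just one choice, so B = 4.

A=2, B=4, C=1, D=5, E=3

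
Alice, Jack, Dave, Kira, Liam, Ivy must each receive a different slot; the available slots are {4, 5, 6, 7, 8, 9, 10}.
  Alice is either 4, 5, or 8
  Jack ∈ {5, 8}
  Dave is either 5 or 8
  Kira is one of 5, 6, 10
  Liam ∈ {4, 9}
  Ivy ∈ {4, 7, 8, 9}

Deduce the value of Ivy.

7

Jack and Dave between them cover only {5, 8} — a naked pair. Remove those values from Alice, Kira, Ivy.
Alice's domain is down to {4}, so Alice = 4. Eliminate 4 elsewhere: Liam, Ivy.
Liam must be 9 (only option left). So Ivy can't be 9.
So Ivy = 7.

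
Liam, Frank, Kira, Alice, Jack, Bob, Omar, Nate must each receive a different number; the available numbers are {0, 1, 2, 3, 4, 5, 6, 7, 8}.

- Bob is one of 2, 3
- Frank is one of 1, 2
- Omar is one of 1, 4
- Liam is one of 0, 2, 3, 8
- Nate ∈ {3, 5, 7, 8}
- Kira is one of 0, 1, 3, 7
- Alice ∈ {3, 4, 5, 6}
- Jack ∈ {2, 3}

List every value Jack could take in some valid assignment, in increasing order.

2, 3

The 2 variables Jack and Bob are confined to {2, 3}, which locks those values in; drop them from Liam, Frank, Kira, Alice, Nate.
Frank's domain is down to {1}, so Frank = 1. Strike 1 from Kira, Omar.
Omar's domain is down to {4}, so Omar = 4. Remove 4 from Alice.
No further eliminations apply; Jack can still be any of 2, 3.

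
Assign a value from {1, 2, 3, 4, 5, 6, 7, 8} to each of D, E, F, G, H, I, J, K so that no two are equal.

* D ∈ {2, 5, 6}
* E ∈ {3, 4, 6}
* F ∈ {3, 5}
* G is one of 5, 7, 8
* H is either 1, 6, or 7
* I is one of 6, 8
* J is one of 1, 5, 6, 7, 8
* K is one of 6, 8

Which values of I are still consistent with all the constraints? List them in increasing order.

The 8 variables together cover exactly {1, 2, 3, 4, 5, 6, 7, 8} — 8 values for 8 variables — and 2 appears only in D's list, so D = 2.
Among the 7 still-open variables, 4 fits only E (and all 7 values in {1, 3, 4, 5, 6, 7, 8} must be used), so E = 4.
The 6 still-open variables draw from only 6 values {1, 3, 5, 6, 7, 8}, so each is used; only F can be 3, hence F = 3.
I and K share exactly the 2 values {6, 8}; by pigeonhole those values go to them, so strike 6, 8 from G, H, J.
No further eliminations apply; I can still be any of 6, 8.

6, 8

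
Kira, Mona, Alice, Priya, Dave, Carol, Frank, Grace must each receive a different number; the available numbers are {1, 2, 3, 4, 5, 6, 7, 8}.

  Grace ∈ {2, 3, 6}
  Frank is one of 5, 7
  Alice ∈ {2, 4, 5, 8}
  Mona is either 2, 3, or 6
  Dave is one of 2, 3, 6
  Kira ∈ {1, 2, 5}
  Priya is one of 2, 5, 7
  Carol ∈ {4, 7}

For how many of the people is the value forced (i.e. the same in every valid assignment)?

3

The 8 variables draw from only 8 values {1, 2, 3, 4, 5, 6, 7, 8}, so each is used; only Kira can be 1, hence Kira = 1.
Among the 7 still-open variables, 8 fits only Alice (and all 7 values in {2, 3, 4, 5, 6, 7, 8} must be used), so Alice = 8.
Among the 6 still-open variables, 4 fits only Carol (and all 6 values in {2, 3, 4, 5, 6, 7} must be used), so Carol = 4.
Mona, Dave, Grace share exactly the 3 values {2, 3, 6}; by pigeonhole those values go to them, so strike 2, 3, 6 from Priya.
Determined: Kira=1, Alice=8, Carol=4. The other people each still have more than one consistent value. That makes 3.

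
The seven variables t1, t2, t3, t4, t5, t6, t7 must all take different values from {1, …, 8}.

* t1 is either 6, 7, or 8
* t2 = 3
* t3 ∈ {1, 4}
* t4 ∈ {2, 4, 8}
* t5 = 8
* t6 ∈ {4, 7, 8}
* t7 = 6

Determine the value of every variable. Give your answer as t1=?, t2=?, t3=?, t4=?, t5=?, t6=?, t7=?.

t2 must be 3 (only option left).
t5's domain is down to {8}, so t5 = 8. Eliminate 8 elsewhere: t1, t4, t6.
t7's domain is down to {6}, so t7 = 6. Remove 6 from t1.
t1 must be 7 (only option left). Remove 7 from t6.
t6 must be 4 (only option left). Eliminate 4 elsewhere: t3, t4.
t3's domain is down to {1}, so t3 = 1.
t4 must be 2 (only option left).

t1=7, t2=3, t3=1, t4=2, t5=8, t6=4, t7=6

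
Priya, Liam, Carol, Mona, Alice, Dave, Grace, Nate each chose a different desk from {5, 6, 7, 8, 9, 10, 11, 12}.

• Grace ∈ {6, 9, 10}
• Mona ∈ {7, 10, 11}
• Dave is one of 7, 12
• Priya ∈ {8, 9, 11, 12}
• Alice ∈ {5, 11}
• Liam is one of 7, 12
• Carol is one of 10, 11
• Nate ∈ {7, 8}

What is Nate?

The 8 variables draw from only 8 values {5, 6, 7, 8, 9, 10, 11, 12}, so each is used; only Alice can be 5, hence Alice = 5.
The 7 still-open variables together cover exactly {6, 7, 8, 9, 10, 11, 12} — 7 values for 7 variables — and 6 appears only in Grace's list, so Grace = 6.
The 6 still-open variables draw from only 6 values {7, 8, 9, 10, 11, 12}, so each is used; only Priya can be 9, hence Priya = 9.
Among the 5 still-open variables, 8 fits only Nate (and all 5 values in {7, 8, 10, 11, 12} must be used), so Nate = 8.

8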